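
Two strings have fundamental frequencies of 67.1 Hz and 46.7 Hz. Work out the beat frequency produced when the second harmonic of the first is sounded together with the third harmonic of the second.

Second harmonic of the first: 2·67.1 = 134.2 Hz.
Third harmonic of the second: 3·46.7 = 140.1 Hz.
f_beat = |134.2 − 140.1| = 5.9 Hz.

5.9 Hz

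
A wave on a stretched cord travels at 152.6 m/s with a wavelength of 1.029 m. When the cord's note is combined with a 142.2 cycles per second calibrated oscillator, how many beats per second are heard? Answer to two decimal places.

6.10 Hz

Source frequency f = v/λ = 152.6/1.029 = 148.2993 Hz.
f_beat = |148.2993 − 142.2| = 6.10 Hz.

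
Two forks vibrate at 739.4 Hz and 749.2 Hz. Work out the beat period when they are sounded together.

f_beat = |739.4 − 749.2| = 9.8 Hz.
Beat period T = 1 / f_beat = 1 / 9.8 s.

0.102 s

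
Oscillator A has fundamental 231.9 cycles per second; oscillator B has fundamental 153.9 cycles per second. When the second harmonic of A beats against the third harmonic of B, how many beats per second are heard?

2.1 Hz

Second harmonic of the first: 2·231.9 = 463.8 Hz.
Third harmonic of the second: 3·153.9 = 461.7 Hz.
f_beat = |463.8 − 461.7| = 2.1 Hz.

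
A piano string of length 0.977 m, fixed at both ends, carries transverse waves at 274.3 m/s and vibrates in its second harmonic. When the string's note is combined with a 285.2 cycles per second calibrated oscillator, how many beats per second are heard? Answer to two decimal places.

4.44 Hz

For a string fixed at both ends, f_n = n·v/(2L) = 2·274.3/(2·0.977) = 280.7574 Hz.
f_beat = |280.7574 − 285.2| = 4.44 Hz.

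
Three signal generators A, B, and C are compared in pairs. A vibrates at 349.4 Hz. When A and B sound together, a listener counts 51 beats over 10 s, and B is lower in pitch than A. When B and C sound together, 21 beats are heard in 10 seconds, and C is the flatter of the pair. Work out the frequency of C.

342.2 Hz

A–B: Beat frequency = 51/10 = 5.1 Hz.
B is below A, so f_B = 349.4 − 5.1 = 344.3 Hz.
B–C: Beat frequency = 21/10 = 2.1 Hz.
C is below B, so f_C = 344.3 − 2.1 = 342.2 Hz.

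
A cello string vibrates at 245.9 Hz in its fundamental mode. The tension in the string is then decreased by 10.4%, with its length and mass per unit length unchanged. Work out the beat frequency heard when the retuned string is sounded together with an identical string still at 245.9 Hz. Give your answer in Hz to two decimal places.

For a string, f ∝ √T, so the new frequency is 245.9·√0.896 = 232.7622 Hz.
f_beat = |232.7622 − 245.9| = 13.14 Hz.

13.14 Hz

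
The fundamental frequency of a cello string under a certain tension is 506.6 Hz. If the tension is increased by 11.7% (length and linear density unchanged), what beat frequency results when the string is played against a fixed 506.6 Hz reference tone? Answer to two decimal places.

For a string, f ∝ √T, so the new frequency is 506.6·√1.117 = 535.4165 Hz.
f_beat = |535.4165 − 506.6| = 28.82 Hz.

28.82 Hz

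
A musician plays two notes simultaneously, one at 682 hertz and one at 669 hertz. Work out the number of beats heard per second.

Beats arise from superposition of two nearby frequencies; the beat rate is |f₁ − f₂|.
|682 − 669| = 13 Hz.

13 Hz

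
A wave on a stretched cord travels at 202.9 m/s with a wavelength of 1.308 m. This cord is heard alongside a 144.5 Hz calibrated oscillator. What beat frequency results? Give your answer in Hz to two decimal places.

10.62 Hz

Source frequency f = v/λ = 202.9/1.308 = 155.1223 Hz.
f_beat = |155.1223 − 144.5| = 10.62 Hz.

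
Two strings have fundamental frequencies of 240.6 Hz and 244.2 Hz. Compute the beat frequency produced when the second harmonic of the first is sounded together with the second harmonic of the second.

7.2 Hz

Second harmonic of the first: 2·240.6 = 481.2 Hz.
Second harmonic of the second: 2·244.2 = 488.4 Hz.
f_beat = |481.2 − 488.4| = 7.2 Hz.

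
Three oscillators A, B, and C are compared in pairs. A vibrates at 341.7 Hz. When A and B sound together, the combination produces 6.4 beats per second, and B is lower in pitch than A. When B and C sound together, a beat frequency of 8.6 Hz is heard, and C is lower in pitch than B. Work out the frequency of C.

326.7 Hz

B is below A, so f_B = 341.7 − 6.4 = 335.3 Hz.
C is below B, so f_C = 335.3 − 8.6 = 326.7 Hz.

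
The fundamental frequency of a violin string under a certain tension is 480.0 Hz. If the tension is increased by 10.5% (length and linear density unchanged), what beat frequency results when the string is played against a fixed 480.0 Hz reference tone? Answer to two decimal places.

For a string, f ∝ √T, so the new frequency is 480.0·√1.105 = 504.5711 Hz.
f_beat = |504.5711 − 480.0| = 24.57 Hz.

24.57 Hz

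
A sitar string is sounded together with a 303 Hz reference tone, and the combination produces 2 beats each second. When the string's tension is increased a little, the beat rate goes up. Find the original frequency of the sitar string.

|f − 303| = 2, so the sitar string was at either 301 Hz or 305 Hz.
Higher tension means higher frequency; the adjustment raises the sitar string's frequency.
The beat rate rose, so the adjustment moved the sitar string further from 303 Hz — it was already above the reference.

305 Hz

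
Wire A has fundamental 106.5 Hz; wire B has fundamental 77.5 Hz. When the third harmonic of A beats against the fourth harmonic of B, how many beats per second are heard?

9.5 Hz

Third harmonic of the first: 3·106.5 = 319.5 Hz.
Fourth harmonic of the second: 4·77.5 = 310.0 Hz.
f_beat = |319.5 − 310.0| = 9.5 Hz.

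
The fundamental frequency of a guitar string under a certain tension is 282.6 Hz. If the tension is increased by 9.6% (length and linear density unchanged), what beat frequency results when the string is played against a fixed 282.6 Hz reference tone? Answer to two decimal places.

13.25 Hz

For a string, f ∝ √T, so the new frequency is 282.6·√1.096 = 295.8540 Hz.
f_beat = |295.8540 − 282.6| = 13.25 Hz.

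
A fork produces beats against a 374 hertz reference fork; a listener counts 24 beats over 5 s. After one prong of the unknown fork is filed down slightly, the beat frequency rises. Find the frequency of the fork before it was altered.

Beat frequency = 24/5 = 4.8 Hz.
|f − 374| = 4.8, so the fork was at either 369.2 Hz or 378.8 Hz.
Filing a prong removes mass and raises the fork's frequency; the adjustment raises the fork's frequency.
The beat rate rose, so the adjustment moved the fork further from 374 Hz — it was already above the reference.

378.8 Hz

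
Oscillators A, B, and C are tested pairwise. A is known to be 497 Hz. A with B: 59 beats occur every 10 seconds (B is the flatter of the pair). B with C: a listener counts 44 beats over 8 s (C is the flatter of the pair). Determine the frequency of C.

485.6 Hz

A–B: Beat frequency = 59/10 = 5.9 Hz.
B is below A, so f_B = 497 − 5.9 = 491.1 Hz.
B–C: Beat frequency = 44/8 = 5.5 Hz.
C is below B, so f_C = 491.1 − 5.5 = 485.6 Hz.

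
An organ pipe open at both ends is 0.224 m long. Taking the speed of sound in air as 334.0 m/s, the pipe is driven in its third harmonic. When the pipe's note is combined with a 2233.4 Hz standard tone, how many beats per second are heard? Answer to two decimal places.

Open pipe: f_n = n·v/(2L) = 3·334.0/(2·0.224) = 2236.6071 Hz.
f_beat = |2236.6071 − 2233.4| = 3.21 Hz.

3.21 Hz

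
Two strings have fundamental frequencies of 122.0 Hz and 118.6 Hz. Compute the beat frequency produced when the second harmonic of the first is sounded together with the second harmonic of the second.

Second harmonic of the first: 2·122.0 = 244.0 Hz.
Second harmonic of the second: 2·118.6 = 237.2 Hz.
f_beat = |244.0 − 237.2| = 6.8 Hz.

6.8 Hz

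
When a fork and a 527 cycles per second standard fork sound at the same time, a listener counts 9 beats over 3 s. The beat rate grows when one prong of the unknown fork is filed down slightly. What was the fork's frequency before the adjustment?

Beat frequency = 9/3 = 3 Hz.
|f − 527| = 3, so the fork was at either 524 Hz or 530 Hz.
Filing a prong removes mass and raises the fork's frequency; the adjustment raises the fork's frequency.
The beat rate rose, so the adjustment moved the fork further from 527 Hz — it was already above the reference.

530 Hz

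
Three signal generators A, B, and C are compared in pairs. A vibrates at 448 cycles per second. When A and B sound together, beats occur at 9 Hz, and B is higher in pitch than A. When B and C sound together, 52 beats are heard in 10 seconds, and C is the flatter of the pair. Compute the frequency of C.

B is above A, so f_B = 448 + 9 = 457 Hz.
B–C: Beat frequency = 52/10 = 5.2 Hz.
C is below B, so f_C = 457 − 5.2 = 451.8 Hz.

451.8 Hz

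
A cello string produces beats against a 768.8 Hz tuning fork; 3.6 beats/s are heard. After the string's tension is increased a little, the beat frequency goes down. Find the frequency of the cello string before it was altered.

|f − 768.8| = 3.6, so the cello string was at either 765.2 Hz or 772.4 Hz.
Higher tension means higher frequency; the adjustment raises the cello string's frequency.
The beat rate fell, so the adjustment moved the cello string toward 768.8 Hz — it must have started below the reference.

765.2 Hz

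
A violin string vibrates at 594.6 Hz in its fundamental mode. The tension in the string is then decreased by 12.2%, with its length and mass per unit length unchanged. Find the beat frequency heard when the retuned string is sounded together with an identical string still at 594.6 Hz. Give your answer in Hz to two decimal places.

37.45 Hz

For a string, f ∝ √T, so the new frequency is 594.6·√0.878 = 557.1500 Hz.
f_beat = |557.1500 − 594.6| = 37.45 Hz.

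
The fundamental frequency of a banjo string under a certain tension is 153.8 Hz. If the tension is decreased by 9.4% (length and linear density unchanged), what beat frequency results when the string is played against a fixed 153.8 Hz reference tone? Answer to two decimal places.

For a string, f ∝ √T, so the new frequency is 153.8·√0.906 = 146.3930 Hz.
f_beat = |146.3930 − 153.8| = 7.41 Hz.

7.41 Hz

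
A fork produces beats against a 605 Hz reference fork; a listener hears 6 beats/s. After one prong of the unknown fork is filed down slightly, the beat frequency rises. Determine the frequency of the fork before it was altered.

|f − 605| = 6, so the fork was at either 599 Hz or 611 Hz.
Filing a prong removes mass and raises the fork's frequency; the adjustment raises the fork's frequency.
The beat rate rose, so the adjustment moved the fork further from 605 Hz — it was already above the reference.

611 Hz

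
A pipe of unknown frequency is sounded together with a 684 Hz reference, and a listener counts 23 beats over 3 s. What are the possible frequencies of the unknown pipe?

676.3333 Hz or 691.6667 Hz

Beat frequency = 23/3 = 7.6667 Hz.
|f − 684| = 7.6667, so f = 684 ± 7.6667.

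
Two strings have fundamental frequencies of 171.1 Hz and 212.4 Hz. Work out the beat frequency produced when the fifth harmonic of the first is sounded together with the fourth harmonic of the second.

5.9 Hz

Fifth harmonic of the first: 5·171.1 = 855.5 Hz.
Fourth harmonic of the second: 4·212.4 = 849.6 Hz.
f_beat = |855.5 − 849.6| = 5.9 Hz.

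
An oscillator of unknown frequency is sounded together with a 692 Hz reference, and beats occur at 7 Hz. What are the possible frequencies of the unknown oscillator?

|f − 692| = 7, so f = 692 ± 7.

685 Hz or 699 Hz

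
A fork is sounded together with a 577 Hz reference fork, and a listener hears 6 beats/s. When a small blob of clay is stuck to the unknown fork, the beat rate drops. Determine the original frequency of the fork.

|f − 577| = 6, so the fork was at either 571 Hz or 583 Hz.
Adding mass to a fork lowers its frequency; the adjustment lowers the fork's frequency.
The beat rate fell, so the adjustment moved the fork toward 577 Hz — it must have started above the reference.

583 Hz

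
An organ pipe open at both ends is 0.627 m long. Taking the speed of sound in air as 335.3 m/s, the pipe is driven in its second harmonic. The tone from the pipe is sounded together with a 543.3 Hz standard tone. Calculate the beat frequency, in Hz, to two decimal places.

8.53 Hz

Open pipe: f_n = n·v/(2L) = 2·335.3/(2·0.627) = 534.7687 Hz.
f_beat = |534.7687 − 543.3| = 8.53 Hz.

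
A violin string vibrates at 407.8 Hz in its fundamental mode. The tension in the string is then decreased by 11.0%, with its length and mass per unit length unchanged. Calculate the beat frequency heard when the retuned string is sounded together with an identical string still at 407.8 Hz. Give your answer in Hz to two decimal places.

23.08 Hz

For a string, f ∝ √T, so the new frequency is 407.8·√0.890 = 384.7178 Hz.
f_beat = |384.7178 − 407.8| = 23.08 Hz.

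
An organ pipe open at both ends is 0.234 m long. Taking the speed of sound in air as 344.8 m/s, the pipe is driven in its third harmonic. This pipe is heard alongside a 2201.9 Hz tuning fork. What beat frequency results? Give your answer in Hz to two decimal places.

Open pipe: f_n = n·v/(2L) = 3·344.8/(2·0.234) = 2210.2564 Hz.
f_beat = |2210.2564 − 2201.9| = 8.36 Hz.

8.36 Hz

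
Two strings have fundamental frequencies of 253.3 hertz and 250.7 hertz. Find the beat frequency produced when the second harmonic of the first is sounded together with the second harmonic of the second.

Second harmonic of the first: 2·253.3 = 506.6 Hz.
Second harmonic of the second: 2·250.7 = 501.4 Hz.
f_beat = |506.6 − 501.4| = 5.2 Hz.

5.2 Hz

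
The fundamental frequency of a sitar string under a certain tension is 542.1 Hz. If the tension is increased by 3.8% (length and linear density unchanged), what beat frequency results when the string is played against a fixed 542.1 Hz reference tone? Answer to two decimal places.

For a string, f ∝ √T, so the new frequency is 542.1·√1.038 = 552.3039 Hz.
f_beat = |552.3039 − 542.1| = 10.20 Hz.

10.20 Hz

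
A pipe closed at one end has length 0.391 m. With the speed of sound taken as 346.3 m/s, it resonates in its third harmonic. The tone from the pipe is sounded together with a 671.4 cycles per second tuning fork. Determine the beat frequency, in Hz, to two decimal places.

7.14 Hz

Closed pipe (odd harmonics): f_n = n·v/(4L) = 3·346.3/(4·0.391) = 664.2583 Hz.
f_beat = |664.2583 − 671.4| = 7.14 Hz.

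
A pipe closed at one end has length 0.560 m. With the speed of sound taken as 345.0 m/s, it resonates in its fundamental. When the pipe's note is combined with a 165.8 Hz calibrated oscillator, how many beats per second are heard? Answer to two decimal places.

11.78 Hz

Closed pipe (odd harmonics): f_n = n·v/(4L) = 1·345.0/(4·0.560) = 154.0179 Hz.
f_beat = |154.0179 − 165.8| = 11.78 Hz.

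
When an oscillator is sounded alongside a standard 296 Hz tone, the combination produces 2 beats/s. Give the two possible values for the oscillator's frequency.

|f − 296| = 2, so f = 296 ± 2.

294 Hz or 298 Hz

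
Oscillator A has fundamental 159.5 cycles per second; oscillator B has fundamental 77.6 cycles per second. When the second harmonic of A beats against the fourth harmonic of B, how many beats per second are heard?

Second harmonic of the first: 2·159.5 = 319.0 Hz.
Fourth harmonic of the second: 4·77.6 = 310.4 Hz.
f_beat = |319.0 − 310.4| = 8.6 Hz.

8.6 Hz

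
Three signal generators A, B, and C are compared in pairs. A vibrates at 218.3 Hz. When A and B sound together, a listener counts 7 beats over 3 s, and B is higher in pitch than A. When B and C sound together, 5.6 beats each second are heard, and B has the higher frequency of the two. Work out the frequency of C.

A–B: Beat frequency = 7/3 = 2.3333 Hz.
B is above A, so f_B = 218.3 + 2.3333 = 220.6333 Hz.
C is below B, so f_C = 220.6333 − 5.6 = 215.0333 Hz.

215.0333 Hz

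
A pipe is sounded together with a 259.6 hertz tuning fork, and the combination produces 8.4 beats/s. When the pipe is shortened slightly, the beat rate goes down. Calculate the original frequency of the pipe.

251.2 Hz

|f − 259.6| = 8.4, so the pipe was at either 251.2 Hz or 268 Hz.
A shorter pipe has a higher fundamental; the adjustment raises the pipe's frequency.
The beat rate fell, so the adjustment moved the pipe toward 259.6 Hz — it must have started below the reference.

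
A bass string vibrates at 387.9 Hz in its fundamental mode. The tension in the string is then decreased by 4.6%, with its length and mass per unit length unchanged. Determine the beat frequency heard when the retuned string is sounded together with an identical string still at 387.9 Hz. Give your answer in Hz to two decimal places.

9.03 Hz

For a string, f ∝ √T, so the new frequency is 387.9·√0.954 = 378.8733 Hz.
f_beat = |378.8733 − 387.9| = 9.03 Hz.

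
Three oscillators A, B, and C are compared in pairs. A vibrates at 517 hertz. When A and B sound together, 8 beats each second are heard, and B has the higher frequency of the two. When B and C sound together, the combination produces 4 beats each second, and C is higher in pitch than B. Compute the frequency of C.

B is above A, so f_B = 517 + 8 = 525 Hz.
C is above B, so f_C = 525 + 4 = 529 Hz.

529 Hz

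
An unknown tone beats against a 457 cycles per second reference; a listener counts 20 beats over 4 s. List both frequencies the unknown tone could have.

Beat frequency = 20/4 = 5 Hz.
|f − 457| = 5, so f = 457 ± 5.

452 Hz or 462 Hz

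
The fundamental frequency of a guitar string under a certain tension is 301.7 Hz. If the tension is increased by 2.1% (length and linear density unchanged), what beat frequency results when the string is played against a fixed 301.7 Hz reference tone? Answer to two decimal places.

For a string, f ∝ √T, so the new frequency is 301.7·√1.021 = 304.8514 Hz.
f_beat = |304.8514 − 301.7| = 3.15 Hz.

3.15 Hz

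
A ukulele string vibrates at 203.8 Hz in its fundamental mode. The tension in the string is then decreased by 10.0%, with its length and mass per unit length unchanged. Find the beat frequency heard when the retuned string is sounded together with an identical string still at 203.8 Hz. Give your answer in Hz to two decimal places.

For a string, f ∝ √T, so the new frequency is 203.8·√0.900 = 193.3417 Hz.
f_beat = |193.3417 − 203.8| = 10.46 Hz.

10.46 Hz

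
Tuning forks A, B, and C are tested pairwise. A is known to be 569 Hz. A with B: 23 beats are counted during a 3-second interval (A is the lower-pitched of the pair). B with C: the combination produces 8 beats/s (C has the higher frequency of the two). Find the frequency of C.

A–B: Beat frequency = 23/3 = 7.6667 Hz.
B is above A, so f_B = 569 + 7.6667 = 576.6667 Hz.
C is above B, so f_C = 576.6667 + 8 = 584.6667 Hz.

584.6667 Hz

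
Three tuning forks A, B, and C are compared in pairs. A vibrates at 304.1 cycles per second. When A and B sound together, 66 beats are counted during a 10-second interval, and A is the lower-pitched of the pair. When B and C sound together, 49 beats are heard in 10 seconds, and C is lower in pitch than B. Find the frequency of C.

A–B: Beat frequency = 66/10 = 6.6 Hz.
B is above A, so f_B = 304.1 + 6.6 = 310.7 Hz.
B–C: Beat frequency = 49/10 = 4.9 Hz.
C is below B, so f_C = 310.7 − 4.9 = 305.8 Hz.

305.8 Hz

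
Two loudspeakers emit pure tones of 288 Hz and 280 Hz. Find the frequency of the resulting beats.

The beat frequency equals the magnitude of the frequency difference.
|288 − 280| = 8 Hz.

8 Hz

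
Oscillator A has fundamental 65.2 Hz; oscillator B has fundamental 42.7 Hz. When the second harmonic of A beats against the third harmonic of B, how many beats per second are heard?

2.3 Hz

Second harmonic of the first: 2·65.2 = 130.4 Hz.
Third harmonic of the second: 3·42.7 = 128.1 Hz.
f_beat = |130.4 − 128.1| = 2.3 Hz.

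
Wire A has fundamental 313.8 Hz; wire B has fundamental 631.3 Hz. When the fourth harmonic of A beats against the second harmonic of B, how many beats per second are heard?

7.4 Hz

Fourth harmonic of the first: 4·313.8 = 1255.2 Hz.
Second harmonic of the second: 2·631.3 = 1262.6 Hz.
f_beat = |1255.2 − 1262.6| = 7.4 Hz.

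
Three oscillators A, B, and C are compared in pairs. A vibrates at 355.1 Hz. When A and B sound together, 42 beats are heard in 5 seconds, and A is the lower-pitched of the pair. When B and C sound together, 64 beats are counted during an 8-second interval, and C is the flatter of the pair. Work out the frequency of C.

A–B: Beat frequency = 42/5 = 8.4 Hz.
B is above A, so f_B = 355.1 + 8.4 = 363.5 Hz.
B–C: Beat frequency = 64/8 = 8 Hz.
C is below B, so f_C = 363.5 − 8 = 355.5 Hz.

355.5 Hz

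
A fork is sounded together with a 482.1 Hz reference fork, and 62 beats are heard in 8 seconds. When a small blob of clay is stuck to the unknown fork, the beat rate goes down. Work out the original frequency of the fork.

Beat frequency = 62/8 = 7.75 Hz.
|f − 482.1| = 7.75, so the fork was at either 474.35 Hz or 489.85 Hz.
Adding mass to a fork lowers its frequency; the adjustment lowers the fork's frequency.
The beat rate fell, so the adjustment moved the fork toward 482.1 Hz — it must have started above the reference.

489.85 Hz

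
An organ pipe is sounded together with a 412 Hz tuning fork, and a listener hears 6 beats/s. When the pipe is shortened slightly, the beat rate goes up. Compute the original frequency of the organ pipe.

|f − 412| = 6, so the organ pipe was at either 406 Hz or 418 Hz.
A shorter pipe has a higher fundamental; the adjustment raises the organ pipe's frequency.
The beat rate rose, so the adjustment moved the organ pipe further from 412 Hz — it was already above the reference.

418 Hz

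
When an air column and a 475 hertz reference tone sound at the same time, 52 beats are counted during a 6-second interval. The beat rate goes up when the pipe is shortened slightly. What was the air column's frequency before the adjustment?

Beat frequency = 52/6 = 8.6667 Hz.
|f − 475| = 8.6667, so the air column was at either 466.3333 Hz or 483.6667 Hz.
A shorter pipe has a higher fundamental; the adjustment raises the air column's frequency.
The beat rate rose, so the adjustment moved the air column further from 475 Hz — it was already above the reference.

483.6667 Hz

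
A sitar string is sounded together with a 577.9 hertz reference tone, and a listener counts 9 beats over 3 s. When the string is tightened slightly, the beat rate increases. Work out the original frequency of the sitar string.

Beat frequency = 9/3 = 3 Hz.
|f − 577.9| = 3, so the sitar string was at either 574.9 Hz or 580.9 Hz.
Increasing tension raises a string's frequency; the adjustment raises the sitar string's frequency.
The beat rate rose, so the adjustment moved the sitar string further from 577.9 Hz — it was already above the reference.

580.9 Hz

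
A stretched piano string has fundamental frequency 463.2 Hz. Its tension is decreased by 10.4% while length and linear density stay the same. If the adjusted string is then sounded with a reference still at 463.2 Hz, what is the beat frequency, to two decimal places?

24.75 Hz

For a string, f ∝ √T, so the new frequency is 463.2·√0.896 = 438.4525 Hz.
f_beat = |438.4525 − 463.2| = 24.75 Hz.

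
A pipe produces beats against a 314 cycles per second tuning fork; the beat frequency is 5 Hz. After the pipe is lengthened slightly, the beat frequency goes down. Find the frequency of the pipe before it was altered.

|f − 314| = 5, so the pipe was at either 309 Hz or 319 Hz.
A longer pipe has a lower fundamental; the adjustment lowers the pipe's frequency.
The beat rate fell, so the adjustment moved the pipe toward 314 Hz — it must have started above the reference.

319 Hz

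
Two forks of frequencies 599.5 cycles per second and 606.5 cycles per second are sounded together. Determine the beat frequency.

f_beat = |f₁ − f₂|.
|599.5 − 606.5| = 7 Hz.

7 Hz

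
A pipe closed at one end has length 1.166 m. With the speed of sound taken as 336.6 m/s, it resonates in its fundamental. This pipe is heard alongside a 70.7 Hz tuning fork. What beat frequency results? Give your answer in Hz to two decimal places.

1.47 Hz

Closed pipe (odd harmonics): f_n = n·v/(4L) = 1·336.6/(4·1.166) = 72.1698 Hz.
f_beat = |72.1698 − 70.7| = 1.47 Hz.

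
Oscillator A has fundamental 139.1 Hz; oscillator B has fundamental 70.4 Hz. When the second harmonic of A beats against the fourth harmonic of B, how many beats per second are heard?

3.4 Hz

Second harmonic of the first: 2·139.1 = 278.2 Hz.
Fourth harmonic of the second: 4·70.4 = 281.6 Hz.
f_beat = |278.2 − 281.6| = 3.4 Hz.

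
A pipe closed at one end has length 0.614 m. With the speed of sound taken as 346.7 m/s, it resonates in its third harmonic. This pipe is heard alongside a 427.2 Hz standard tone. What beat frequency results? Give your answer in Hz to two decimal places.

3.71 Hz

Closed pipe (odd harmonics): f_n = n·v/(4L) = 3·346.7/(4·0.614) = 423.4935 Hz.
f_beat = |423.4935 − 427.2| = 3.71 Hz.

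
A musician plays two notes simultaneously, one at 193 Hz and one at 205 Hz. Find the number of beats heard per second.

12 Hz

f_beat = |f₁ − f₂|.
|193 − 205| = 12 Hz.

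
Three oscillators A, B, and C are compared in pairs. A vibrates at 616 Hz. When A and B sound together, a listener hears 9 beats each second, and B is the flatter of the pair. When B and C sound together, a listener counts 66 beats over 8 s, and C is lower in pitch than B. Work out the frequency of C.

598.75 Hz

B is below A, so f_B = 616 − 9 = 607 Hz.
B–C: Beat frequency = 66/8 = 8.25 Hz.
C is below B, so f_C = 607 − 8.25 = 598.75 Hz.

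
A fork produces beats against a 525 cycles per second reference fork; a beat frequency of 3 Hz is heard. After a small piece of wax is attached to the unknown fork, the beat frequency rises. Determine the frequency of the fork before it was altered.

|f − 525| = 3, so the fork was at either 522 Hz or 528 Hz.
Loading a fork with wax lowers its frequency; the adjustment lowers the fork's frequency.
The beat rate rose, so the adjustment moved the fork further from 525 Hz — it was already below the reference.

522 Hz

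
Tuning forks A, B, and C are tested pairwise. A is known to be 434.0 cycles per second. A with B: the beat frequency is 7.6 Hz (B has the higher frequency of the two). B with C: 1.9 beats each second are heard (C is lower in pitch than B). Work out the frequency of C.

B is above A, so f_B = 434.0 + 7.6 = 441.6 Hz.
C is below B, so f_C = 441.6 − 1.9 = 439.7 Hz.

439.7 Hz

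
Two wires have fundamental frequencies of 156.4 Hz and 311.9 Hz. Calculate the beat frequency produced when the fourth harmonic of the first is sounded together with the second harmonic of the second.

Fourth harmonic of the first: 4·156.4 = 625.6 Hz.
Second harmonic of the second: 2·311.9 = 623.8 Hz.
f_beat = |625.6 − 623.8| = 1.8 Hz.

1.8 Hz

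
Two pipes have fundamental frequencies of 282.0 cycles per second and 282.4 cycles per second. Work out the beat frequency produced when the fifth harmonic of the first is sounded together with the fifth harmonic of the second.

2.0 Hz

Fifth harmonic of the first: 5·282.0 = 1410.0 Hz.
Fifth harmonic of the second: 5·282.4 = 1412.0 Hz.
f_beat = |1410.0 − 1412.0| = 2.0 Hz.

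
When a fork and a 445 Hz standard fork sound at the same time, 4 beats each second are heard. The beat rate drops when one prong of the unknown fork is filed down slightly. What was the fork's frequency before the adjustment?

441 Hz

|f − 445| = 4, so the fork was at either 441 Hz or 449 Hz.
Filing a prong removes mass and raises the fork's frequency; the adjustment raises the fork's frequency.
The beat rate fell, so the adjustment moved the fork toward 445 Hz — it must have started below the reference.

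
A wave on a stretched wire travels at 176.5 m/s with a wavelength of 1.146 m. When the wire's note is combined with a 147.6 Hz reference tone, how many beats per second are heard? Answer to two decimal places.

Source frequency f = v/λ = 176.5/1.146 = 154.0140 Hz.
f_beat = |154.0140 − 147.6| = 6.41 Hz.

6.41 Hz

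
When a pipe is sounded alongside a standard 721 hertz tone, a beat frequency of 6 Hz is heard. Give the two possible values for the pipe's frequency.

715 Hz or 727 Hz

|f − 721| = 6, so f = 721 ± 6.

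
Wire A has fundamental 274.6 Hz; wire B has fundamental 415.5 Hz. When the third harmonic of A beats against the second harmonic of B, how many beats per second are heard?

Third harmonic of the first: 3·274.6 = 823.8 Hz.
Second harmonic of the second: 2·415.5 = 831.0 Hz.
f_beat = |823.8 − 831.0| = 7.2 Hz.

7.2 Hz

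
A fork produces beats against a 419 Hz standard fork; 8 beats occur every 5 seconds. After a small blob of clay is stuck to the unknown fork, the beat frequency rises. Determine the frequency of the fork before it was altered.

417.4 Hz

Beat frequency = 8/5 = 1.6 Hz.
|f − 419| = 1.6, so the fork was at either 417.4 Hz or 420.6 Hz.
Adding mass to a fork lowers its frequency; the adjustment lowers the fork's frequency.
The beat rate rose, so the adjustment moved the fork further from 419 Hz — it was already below the reference.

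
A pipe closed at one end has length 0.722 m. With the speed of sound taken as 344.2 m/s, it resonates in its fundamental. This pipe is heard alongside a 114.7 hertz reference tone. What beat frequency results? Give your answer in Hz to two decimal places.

Closed pipe (odd harmonics): f_n = n·v/(4L) = 1·344.2/(4·0.722) = 119.1828 Hz.
f_beat = |119.1828 − 114.7| = 4.48 Hz.

4.48 Hz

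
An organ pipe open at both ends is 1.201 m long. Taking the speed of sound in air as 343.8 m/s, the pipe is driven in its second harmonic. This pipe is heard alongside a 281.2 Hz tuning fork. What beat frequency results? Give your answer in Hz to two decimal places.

Open pipe: f_n = n·v/(2L) = 2·343.8/(2·1.201) = 286.2614 Hz.
f_beat = |286.2614 − 281.2| = 5.06 Hz.

5.06 Hz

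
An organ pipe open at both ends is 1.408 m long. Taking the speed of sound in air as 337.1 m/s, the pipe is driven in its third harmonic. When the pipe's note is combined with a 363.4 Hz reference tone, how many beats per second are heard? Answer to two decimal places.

Open pipe: f_n = n·v/(2L) = 3·337.1/(2·1.408) = 359.1264 Hz.
f_beat = |359.1264 − 363.4| = 4.27 Hz.

4.27 Hz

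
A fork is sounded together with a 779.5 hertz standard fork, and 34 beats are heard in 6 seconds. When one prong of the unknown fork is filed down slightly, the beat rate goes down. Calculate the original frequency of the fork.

Beat frequency = 34/6 = 5.6667 Hz.
|f − 779.5| = 5.6667, so the fork was at either 773.8333 Hz or 785.1667 Hz.
Filing a prong removes mass and raises the fork's frequency; the adjustment raises the fork's frequency.
The beat rate fell, so the adjustment moved the fork toward 779.5 Hz — it must have started below the reference.

773.8333 Hz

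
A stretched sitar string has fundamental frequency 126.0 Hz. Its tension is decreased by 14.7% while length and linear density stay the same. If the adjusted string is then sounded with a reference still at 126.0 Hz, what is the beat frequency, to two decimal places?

For a string, f ∝ √T, so the new frequency is 126.0·√0.853 = 116.3711 Hz.
f_beat = |116.3711 − 126.0| = 9.63 Hz.

9.63 Hz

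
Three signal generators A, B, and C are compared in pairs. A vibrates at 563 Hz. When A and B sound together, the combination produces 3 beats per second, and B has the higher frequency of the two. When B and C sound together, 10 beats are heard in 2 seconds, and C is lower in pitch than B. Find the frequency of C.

561 Hz

B is above A, so f_B = 563 + 3 = 566 Hz.
B–C: Beat frequency = 10/2 = 5 Hz.
C is below B, so f_C = 566 − 5 = 561 Hz.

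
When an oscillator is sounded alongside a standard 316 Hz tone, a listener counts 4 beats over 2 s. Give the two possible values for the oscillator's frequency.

314 Hz or 318 Hz

Beat frequency = 4/2 = 2 Hz.
|f − 316| = 2, so f = 316 ± 2.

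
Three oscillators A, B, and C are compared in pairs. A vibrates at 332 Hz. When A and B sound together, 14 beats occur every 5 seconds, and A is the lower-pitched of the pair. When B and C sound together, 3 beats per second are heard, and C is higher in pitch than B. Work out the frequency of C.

A–B: Beat frequency = 14/5 = 2.8 Hz.
B is above A, so f_B = 332 + 2.8 = 334.8 Hz.
C is above B, so f_C = 334.8 + 3 = 337.8 Hz.

337.8 Hz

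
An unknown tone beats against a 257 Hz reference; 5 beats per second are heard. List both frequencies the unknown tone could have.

|f − 257| = 5, so f = 257 ± 5.

252 Hz or 262 Hz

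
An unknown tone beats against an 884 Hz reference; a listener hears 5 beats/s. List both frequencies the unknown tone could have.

879 Hz or 889 Hz

|f − 884| = 5, so f = 884 ± 5.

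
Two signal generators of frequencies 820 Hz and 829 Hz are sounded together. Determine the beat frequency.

Beats arise from superposition of two nearby frequencies; the beat rate is |f₁ − f₂|.
|820 − 829| = 9 Hz.

9 Hz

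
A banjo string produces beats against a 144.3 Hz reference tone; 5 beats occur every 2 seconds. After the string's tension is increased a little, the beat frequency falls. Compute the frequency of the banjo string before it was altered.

Beat frequency = 5/2 = 2.5 Hz.
|f − 144.3| = 2.5, so the banjo string was at either 141.8 Hz or 146.8 Hz.
Higher tension means higher frequency; the adjustment raises the banjo string's frequency.
The beat rate fell, so the adjustment moved the banjo string toward 144.3 Hz — it must have started below the reference.

141.8 Hz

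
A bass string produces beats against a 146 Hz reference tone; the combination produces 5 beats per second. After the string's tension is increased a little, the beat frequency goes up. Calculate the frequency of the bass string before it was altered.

|f − 146| = 5, so the bass string was at either 141 Hz or 151 Hz.
Higher tension means higher frequency; the adjustment raises the bass string's frequency.
The beat rate rose, so the adjustment moved the bass string further from 146 Hz — it was already above the reference.

151 Hz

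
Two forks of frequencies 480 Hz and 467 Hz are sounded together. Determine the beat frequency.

13 Hz

The beat frequency equals the magnitude of the frequency difference.
|480 − 467| = 13 Hz.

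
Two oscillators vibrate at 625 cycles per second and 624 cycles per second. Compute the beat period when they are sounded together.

1.000 s

f_beat = |625 − 624| = 1 Hz.
Beat period T = 1 / f_beat = 1 / 1 s.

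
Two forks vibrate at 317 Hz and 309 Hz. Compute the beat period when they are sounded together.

0.125 s

f_beat = |317 − 309| = 8 Hz.
Beat period T = 1 / f_beat = 1 / 8 s.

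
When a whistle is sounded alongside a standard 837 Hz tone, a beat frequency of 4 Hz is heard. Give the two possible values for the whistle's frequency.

833 Hz or 841 Hz

|f − 837| = 4, so f = 837 ± 4.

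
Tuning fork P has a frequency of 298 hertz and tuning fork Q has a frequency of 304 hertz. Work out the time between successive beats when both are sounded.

0.167 s

f_beat = |298 − 304| = 6 Hz.
Beat period T = 1 / f_beat = 1 / 6 s.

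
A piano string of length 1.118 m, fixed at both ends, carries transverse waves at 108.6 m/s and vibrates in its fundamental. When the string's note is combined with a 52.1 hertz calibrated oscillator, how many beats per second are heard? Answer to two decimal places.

For a string fixed at both ends, f_n = n·v/(2L) = 1·108.6/(2·1.118) = 48.5689 Hz.
f_beat = |48.5689 − 52.1| = 3.53 Hz.

3.53 Hz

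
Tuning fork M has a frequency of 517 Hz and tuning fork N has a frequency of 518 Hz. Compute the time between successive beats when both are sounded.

1.000 s

f_beat = |517 − 518| = 1 Hz.
Beat period T = 1 / f_beat = 1 / 1 s.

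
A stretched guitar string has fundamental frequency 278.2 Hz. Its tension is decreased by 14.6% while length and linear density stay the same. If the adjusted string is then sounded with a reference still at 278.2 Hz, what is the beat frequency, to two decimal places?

For a string, f ∝ √T, so the new frequency is 278.2·√0.854 = 257.0905 Hz.
f_beat = |257.0905 − 278.2| = 21.11 Hz.

21.11 Hz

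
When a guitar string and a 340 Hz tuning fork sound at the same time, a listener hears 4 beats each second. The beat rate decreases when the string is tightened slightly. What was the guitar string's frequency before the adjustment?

|f − 340| = 4, so the guitar string was at either 336 Hz or 344 Hz.
Increasing tension raises a string's frequency; the adjustment raises the guitar string's frequency.
The beat rate fell, so the adjustment moved the guitar string toward 340 Hz — it must have started below the reference.

336 Hz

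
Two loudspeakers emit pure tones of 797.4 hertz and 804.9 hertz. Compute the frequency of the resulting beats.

f_beat = |f₁ − f₂|.
|797.4 − 804.9| = 7.5 Hz.

7.5 Hz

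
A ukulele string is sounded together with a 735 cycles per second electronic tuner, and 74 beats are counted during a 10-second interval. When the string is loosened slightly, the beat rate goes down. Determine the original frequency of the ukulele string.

742.4 Hz

Beat frequency = 74/10 = 7.4 Hz.
|f − 735| = 7.4, so the ukulele string was at either 727.6 Hz or 742.4 Hz.
Reducing tension lowers a string's frequency; the adjustment lowers the ukulele string's frequency.
The beat rate fell, so the adjustment moved the ukulele string toward 735 Hz — it must have started above the reference.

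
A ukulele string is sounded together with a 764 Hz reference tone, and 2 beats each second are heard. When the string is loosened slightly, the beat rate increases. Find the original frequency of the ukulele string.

|f − 764| = 2, so the ukulele string was at either 762 Hz or 766 Hz.
Reducing tension lowers a string's frequency; the adjustment lowers the ukulele string's frequency.
The beat rate rose, so the adjustment moved the ukulele string further from 764 Hz — it was already below the reference.

762 Hz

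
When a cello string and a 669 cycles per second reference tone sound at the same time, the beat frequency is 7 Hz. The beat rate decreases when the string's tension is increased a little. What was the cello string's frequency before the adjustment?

|f − 669| = 7, so the cello string was at either 662 Hz or 676 Hz.
Higher tension means higher frequency; the adjustment raises the cello string's frequency.
The beat rate fell, so the adjustment moved the cello string toward 669 Hz — it must have started below the reference.

662 Hz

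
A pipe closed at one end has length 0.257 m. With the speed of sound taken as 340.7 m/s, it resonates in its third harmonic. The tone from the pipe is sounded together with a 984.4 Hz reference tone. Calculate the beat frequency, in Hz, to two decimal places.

9.86 Hz

Closed pipe (odd harmonics): f_n = n·v/(4L) = 3·340.7/(4·0.257) = 994.2607 Hz.
f_beat = |994.2607 − 984.4| = 9.86 Hz.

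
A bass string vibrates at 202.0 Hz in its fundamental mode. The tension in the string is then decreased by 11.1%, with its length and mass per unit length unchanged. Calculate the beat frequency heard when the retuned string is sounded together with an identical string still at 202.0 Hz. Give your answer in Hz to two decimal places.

For a string, f ∝ √T, so the new frequency is 202.0·√0.889 = 190.4593 Hz.
f_beat = |190.4593 − 202.0| = 11.54 Hz.

11.54 Hz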